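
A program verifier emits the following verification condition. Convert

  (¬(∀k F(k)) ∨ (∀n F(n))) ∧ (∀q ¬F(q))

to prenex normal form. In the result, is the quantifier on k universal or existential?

existential

Drive negations inward (¬∀x A ≡ ∃x ¬A, ¬∃x A ≡ ∀x ¬A, De Morgan for ∧/∨):
  ((∃k ¬F(k)) ∨ (∀n F(n))) ∧ (∀q ¬F(q))
All bound variables are already distinct, so no renaming is needed.
Pull the quantifiers to the front (each side's bound variable is not free in the other side):
  ∃k ∀n ∀q ((¬F(k) ∨ F(n)) ∧ ¬F(q))
The quantifier ∀k sits under an odd number of negations, so it flips to ∃k.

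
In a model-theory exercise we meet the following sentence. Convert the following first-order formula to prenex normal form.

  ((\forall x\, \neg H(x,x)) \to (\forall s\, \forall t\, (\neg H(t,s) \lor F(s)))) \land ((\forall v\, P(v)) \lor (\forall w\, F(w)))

Rewrite implications/biconditionals: A → B as ¬A ∨ B.
  (\neg (\forall x\, \neg H(x,x)) \lor (\forall s\, \forall t\, (\neg H(t,s) \lor F(s)))) \land ((\forall v\, P(v)) \lor (\forall w\, F(w)))
Push ¬ through the quantifiers and connectives to reach negation normal form:
  ((\exists x\, H(x,x)) \lor (\forall s\, \forall t\, (\neg H(t,s) \lor F(s)))) \land ((\forall v\, P(v)) \lor (\forall w\, F(w)))
All bound variables are already distinct, so no renaming is needed.
Finally move all quantifiers to the prefix:
  \exists x\, \forall s\, \forall t\, \forall v\, \forall w\, ((H(x,x) \lor \neg H(t,s) \lor F(s)) \land (P(v) \lor F(w)))

\exists x\, \forall s\, \forall t\, \forall v\, \forall w\, ((H(x,x) \lor \neg H(t,s) \lor F(s)) \land (P(v) \lor F(w)))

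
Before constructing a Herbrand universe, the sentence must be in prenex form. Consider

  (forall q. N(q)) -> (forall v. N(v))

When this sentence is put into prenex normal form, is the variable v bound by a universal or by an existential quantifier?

Eliminate → and ↔ using ¬ and ∨.
  ~(forall q. N(q)) | (forall v. N(v))
Move each ¬ inward, flipping quantifiers it crosses:
  (exists q. ~N(q)) | (forall v. N(v))
Extract every quantifier outward, since the variables are now distinct and don't occur free across branches:
  exists q. forall v. (~N(q) | N(v))
The quantifier forall v sits under an even number of negations (counting the antecedent side of each →), so it remains universal.

universal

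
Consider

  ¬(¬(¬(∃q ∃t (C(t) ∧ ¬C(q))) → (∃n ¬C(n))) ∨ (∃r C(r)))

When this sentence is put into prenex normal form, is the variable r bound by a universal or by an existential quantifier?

universal

Rewrite implications/biconditionals: A → B as ¬A ∨ B.
  ¬(¬(¬¬(∃q ∃t (C(t) ∧ ¬C(q))) ∨ (∃n ¬C(n))) ∨ (∃r C(r)))
Drive negations inward (¬∀x A ≡ ∃x ¬A, ¬∃x A ≡ ∀x ¬A, De Morgan for ∧/∨):
  ((∃q ∃t (C(t) ∧ ¬C(q))) ∨ (∃n ¬C(n))) ∧ (∀r ¬C(r))
Finally move all quantifiers to the prefix:
  ∃q ∃t ∃n ∀r ((C(t) ∧ ¬C(q) ∨ ¬C(n)) ∧ ¬C(r))
The quantifier ∃r sits under an odd number of negations (counting the antecedent side of each →), so it flips to ∀r.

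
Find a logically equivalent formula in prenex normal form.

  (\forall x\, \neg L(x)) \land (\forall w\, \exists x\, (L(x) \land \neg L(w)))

\forall x\, \forall w\, \exists u\, (\neg L(x) \land L(u) \land \neg L(w))

Standardize variables apart so no two quantifiers bind the same name: x↦u.
  (\forall x\, \neg L(x)) \land (\forall w\, \exists u\, (L(u) \land \neg L(w)))
Pull the quantifiers to the front (each side's bound variable is not free in the other side):
  \forall x\, \forall w\, \exists u\, (\neg L(x) \land L(u) \land \neg L(w))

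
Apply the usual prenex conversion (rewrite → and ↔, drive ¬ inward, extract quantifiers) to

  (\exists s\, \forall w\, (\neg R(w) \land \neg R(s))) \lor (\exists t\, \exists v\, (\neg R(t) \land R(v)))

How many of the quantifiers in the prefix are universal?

1

All bound variables are already distinct, so no renaming is needed.
Finally move all quantifiers to the prefix:
  \exists s\, \forall w\, \exists t\, \exists v\, (\neg R(w) \land \neg R(s) \lor \neg R(t) \land R(v))
The prefix is \exists s \forall w \exists t \exists v: 1 universal, 3 existential.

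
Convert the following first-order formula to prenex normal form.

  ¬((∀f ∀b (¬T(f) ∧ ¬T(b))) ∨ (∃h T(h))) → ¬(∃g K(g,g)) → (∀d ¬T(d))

Eliminate → and ↔ using ¬ and ∨.
  ¬¬((∀f ∀b (¬T(f) ∧ ¬T(b))) ∨ (∃h T(h))) ∨ ¬¬(∃g K(g,g)) ∨ (∀d ¬T(d))
Drive negations inward (¬∀x A ≡ ∃x ¬A, ¬∃x A ≡ ∀x ¬A, De Morgan for ∧/∨):
  (∀f ∀b (¬T(f) ∧ ¬T(b))) ∨ (∃h T(h)) ∨ (∃g K(g,g)) ∨ (∀d ¬T(d))
All bound variables are already distinct, so no renaming is needed.
Extract every quantifier outward, since the variables are now distinct and don't occur free across branches:
  ∀f ∀b ∃h ∃g ∀d (¬T(f) ∧ ¬T(b) ∨ T(h) ∨ K(g,g) ∨ ¬T(d))

∀f ∀b ∃h ∃g ∀d (¬T(f) ∧ ¬T(b) ∨ T(h) ∨ K(g,g) ∨ ¬T(d))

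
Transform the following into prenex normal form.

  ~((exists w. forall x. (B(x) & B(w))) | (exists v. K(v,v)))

Push ¬ through the quantifiers and connectives to reach negation normal form:
  (forall w. exists x. (~B(x) | ~B(w))) & (forall v. ~K(v,v))
All bound variables are already distinct, so no renaming is needed.
Pull the quantifiers to the front (each side's bound variable is not free in the other side):
  forall w. exists x. forall v. ((~B(x) | ~B(w)) & ~K(v,v))

forall w. exists x. forall v. ((~B(x) | ~B(w)) & ~K(v,v))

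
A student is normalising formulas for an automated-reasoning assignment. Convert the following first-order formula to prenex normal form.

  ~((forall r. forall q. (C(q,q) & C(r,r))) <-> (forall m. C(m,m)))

forall r. forall q. exists m. forall u1. exists y1. exists c. (C(q,q) & C(r,r) & ~C(m,m) | C(u1,u1) & (~C(c,c) | ~C(y1,y1)))

Rewrite implications/biconditionals: A → B as ¬A ∨ B; A ↔ B as (¬A ∨ B) ∧ (¬B ∨ A).
  ~((~(forall r. forall q. (C(q,q) & C(r,r))) | (forall m. C(m,m))) & (~(forall m. C(m,m)) | (forall r. forall q. (C(q,q) & C(r,r)))))
Move each ¬ inward, flipping quantifiers it crosses:
  (forall r. forall q. (C(q,q) & C(r,r))) & (exists m. ~C(m,m)) | (forall m. C(m,m)) & (exists r. exists q. (~C(q,q) | ~C(r,r)))
Standardize variables apart so no two quantifiers bind the same name: m↦u1, r↦y1, q↦c.
  (forall r. forall q. (C(q,q) & C(r,r))) & (exists m. ~C(m,m)) | (forall u1. C(u1,u1)) & (exists y1. exists c. (~C(c,c) | ~C(y1,y1)))
Finally move all quantifiers to the prefix:
  forall r. forall q. exists m. forall u1. exists y1. exists c. (C(q,q) & C(r,r) & ~C(m,m) | C(u1,u1) & (~C(c,c) | ~C(y1,y1)))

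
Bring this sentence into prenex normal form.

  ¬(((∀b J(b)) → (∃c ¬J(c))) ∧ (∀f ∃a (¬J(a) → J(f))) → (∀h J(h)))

∃b ∃c ∀f ∃a ∃h ((¬J(b) ∨ ¬J(c)) ∧ (J(a) ∨ J(f)) ∧ ¬J(h))

Eliminate → and ↔ using ¬ and ∨.
  ¬(¬((¬(∀b J(b)) ∨ (∃c ¬J(c))) ∧ (∀f ∃a (¬¬J(a) ∨ J(f)))) ∨ (∀h J(h)))
Move each ¬ inward, flipping quantifiers it crosses:
  ((∃b ¬J(b)) ∨ (∃c ¬J(c))) ∧ (∀f ∃a (J(a) ∨ J(f))) ∧ (∃h ¬J(h))
Extract every quantifier outward, since the variables are now distinct and don't occur free across branches:
  ∃b ∃c ∀f ∃a ∃h ((¬J(b) ∨ ¬J(c)) ∧ (J(a) ∨ J(f)) ∧ ¬J(h))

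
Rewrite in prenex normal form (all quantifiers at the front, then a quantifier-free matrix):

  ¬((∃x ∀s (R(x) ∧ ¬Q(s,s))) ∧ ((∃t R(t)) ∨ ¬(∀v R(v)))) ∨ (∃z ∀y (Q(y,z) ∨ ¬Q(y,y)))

Push ¬ through the quantifiers and connectives to reach negation normal form:
  (∀x ∃s (¬R(x) ∨ Q(s,s))) ∨ (∀t ¬R(t)) ∧ (∀v R(v)) ∨ (∃z ∀y (Q(y,z) ∨ ¬Q(y,y)))
Extract every quantifier outward, since the variables are now distinct and don't occur free across branches:
  ∀x ∃s ∀t ∀v ∃z ∀y (¬R(x) ∨ Q(s,s) ∨ ¬R(t) ∧ R(v) ∨ Q(y,z) ∨ ¬Q(y,y))

∀x ∃s ∀t ∀v ∃z ∀y (¬R(x) ∨ Q(s,s) ∨ ¬R(t) ∧ R(v) ∨ Q(y,z) ∨ ¬Q(y,y))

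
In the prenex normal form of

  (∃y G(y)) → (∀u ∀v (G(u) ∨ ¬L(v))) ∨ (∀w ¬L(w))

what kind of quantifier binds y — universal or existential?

universal

First replace A → B with ¬A ∨ B.
  ¬(∃y G(y)) ∨ (∀u ∀v (G(u) ∨ ¬L(v))) ∨ (∀w ¬L(w))
Drive negations inward (¬∀x A ≡ ∃x ¬A, ¬∃x A ≡ ∀x ¬A, De Morgan for ∧/∨):
  (∀y ¬G(y)) ∨ (∀u ∀v (G(u) ∨ ¬L(v))) ∨ (∀w ¬L(w))
All bound variables are already distinct, so no renaming is needed.
Extract every quantifier outward, since the variables are now distinct and don't occur free across branches:
  ∀y ∀u ∀v ∀w (¬G(y) ∨ G(u) ∨ ¬L(v) ∨ ¬L(w))
The quantifier ∃y sits under an odd number of negations (counting the antecedent side of each →), so it flips to ∀y.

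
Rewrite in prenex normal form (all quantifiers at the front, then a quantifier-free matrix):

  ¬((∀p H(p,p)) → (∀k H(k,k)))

Rewrite implications/biconditionals: A → B as ¬A ∨ B.
  ¬(¬(∀p H(p,p)) ∨ (∀k H(k,k)))
Drive negations inward (¬∀x A ≡ ∃x ¬A, ¬∃x A ≡ ∀x ¬A, De Morgan for ∧/∨):
  (∀p H(p,p)) ∧ (∃k ¬H(k,k))
All bound variables are already distinct, so no renaming is needed.
Extract every quantifier outward, since the variables are now distinct and don't occur free across branches:
  ∀p ∃k (H(p,p) ∧ ¬H(k,k))

∀p ∃k (H(p,p) ∧ ¬H(k,k))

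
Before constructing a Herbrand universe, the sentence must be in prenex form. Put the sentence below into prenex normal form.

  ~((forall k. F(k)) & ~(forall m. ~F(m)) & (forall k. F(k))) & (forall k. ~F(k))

exists k. forall m. exists t. forall c. ((~F(k) | ~F(m) | ~F(t)) & ~F(c))

Push ¬ through the quantifiers and connectives to reach negation normal form:
  ((exists k. ~F(k)) | (forall m. ~F(m)) | (exists k. ~F(k))) & (forall k. ~F(k))
Give each quantifier a distinct variable: k↦t, k↦c.
  ((exists k. ~F(k)) | (forall m. ~F(m)) | (exists t. ~F(t))) & (forall c. ~F(c))
Finally move all quantifiers to the prefix:
  exists k. forall m. exists t. forall c. ((~F(k) | ~F(m) | ~F(t)) & ~F(c))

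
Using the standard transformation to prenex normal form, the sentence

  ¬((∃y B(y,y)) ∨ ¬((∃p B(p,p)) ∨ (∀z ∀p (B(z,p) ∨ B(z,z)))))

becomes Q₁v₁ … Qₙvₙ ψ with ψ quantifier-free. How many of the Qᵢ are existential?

Move each ¬ inward, flipping quantifiers it crosses:
  (∀y ¬B(y,y)) ∧ ((∃p B(p,p)) ∨ (∀z ∀p (B(z,p) ∨ B(z,z))))
Standardize variables apart so no two quantifiers bind the same name: p↦v.
  (∀y ¬B(y,y)) ∧ ((∃p B(p,p)) ∨ (∀z ∀v (B(z,v) ∨ B(z,z))))
Pull the quantifiers to the front (each side's bound variable is not free in the other side):
  ∀y ∃p ∀z ∀v (¬B(y,y) ∧ (B(p,p) ∨ B(z,v) ∨ B(z,z)))
The prefix is ∀y ∃p ∀z ∀v: 3 universal, 1 existential.

1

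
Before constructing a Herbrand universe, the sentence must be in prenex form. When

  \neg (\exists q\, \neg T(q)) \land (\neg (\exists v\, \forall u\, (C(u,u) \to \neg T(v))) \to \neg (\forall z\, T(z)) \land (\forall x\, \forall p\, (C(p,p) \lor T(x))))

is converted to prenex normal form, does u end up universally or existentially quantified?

First replace A → B with ¬A ∨ B.
  \neg (\exists q\, \neg T(q)) \land (\neg \neg (\exists v\, \forall u\, (\neg C(u,u) \lor \neg T(v))) \lor \neg (\forall z\, T(z)) \land (\forall x\, \forall p\, (C(p,p) \lor T(x))))
Push ¬ through the quantifiers and connectives to reach negation normal form:
  (\forall q\, T(q)) \land ((\exists v\, \forall u\, (\neg C(u,u) \lor \neg T(v))) \lor (\exists z\, \neg T(z)) \land (\forall x\, \forall p\, (C(p,p) \lor T(x))))
Finally move all quantifiers to the prefix:
  \forall q\, \exists v\, \forall u\, \exists z\, \forall x\, \forall p\, (T(q) \land (\neg C(u,u) \lor \neg T(v) \lor \neg T(z) \land (C(p,p) \lor T(x))))
The quantifier \forall u sits under an even number of negations (counting the antecedent side of each →), so it remains universal.

universal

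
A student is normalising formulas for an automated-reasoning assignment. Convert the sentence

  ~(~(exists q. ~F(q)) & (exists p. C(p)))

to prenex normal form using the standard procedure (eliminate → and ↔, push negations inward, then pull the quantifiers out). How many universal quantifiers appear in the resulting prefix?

Move each ¬ inward, flipping quantifiers it crosses:
  (exists q. ~F(q)) | (forall p. ~C(p))
All bound variables are already distinct, so no renaming is needed.
Finally move all quantifiers to the prefix:
  exists q. forall p. (~F(q) | ~C(p))
The prefix is exists q forall p: 1 universal, 1 existential.

1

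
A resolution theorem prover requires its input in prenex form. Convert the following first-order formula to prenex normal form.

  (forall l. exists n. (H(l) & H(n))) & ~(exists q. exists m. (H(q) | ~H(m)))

forall l. exists n. forall q. forall m. (H(l) & H(n) & ~H(q) & H(m))

Push ¬ through the quantifiers and connectives to reach negation normal form:
  (forall l. exists n. (H(l) & H(n))) & (forall q. forall m. (~H(q) & H(m)))
Pull the quantifiers to the front (each side's bound variable is not free in the other side):
  forall l. exists n. forall q. forall m. (H(l) & H(n) & ~H(q) & H(m))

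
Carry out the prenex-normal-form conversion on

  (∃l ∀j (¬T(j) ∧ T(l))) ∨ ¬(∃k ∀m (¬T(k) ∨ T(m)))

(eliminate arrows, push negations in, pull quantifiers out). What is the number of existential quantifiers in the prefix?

2

Move each ¬ inward, flipping quantifiers it crosses:
  (∃l ∀j (¬T(j) ∧ T(l))) ∨ (∀k ∃m (T(k) ∧ ¬T(m)))
All bound variables are already distinct, so no renaming is needed.
Extract every quantifier outward, since the variables are now distinct and don't occur free across branches:
  ∃l ∀j ∀k ∃m (¬T(j) ∧ T(l) ∨ T(k) ∧ ¬T(m))
The prefix is ∃l ∀j ∀k ∃m: 2 universal, 2 existential.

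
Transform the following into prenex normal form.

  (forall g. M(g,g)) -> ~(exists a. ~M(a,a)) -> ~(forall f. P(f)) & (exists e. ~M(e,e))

Rewrite implications/biconditionals: A → B as ¬A ∨ B.
  ~(forall g. M(g,g)) | ~~(exists a. ~M(a,a)) | ~(forall f. P(f)) & (exists e. ~M(e,e))
Move each ¬ inward, flipping quantifiers it crosses:
  (exists g. ~M(g,g)) | (exists a. ~M(a,a)) | (exists f. ~P(f)) & (exists e. ~M(e,e))
Extract every quantifier outward, since the variables are now distinct and don't occur free across branches:
  exists g. exists a. exists f. exists e. (~M(g,g) | ~M(a,a) | ~P(f) & ~M(e,e))

exists g. exists a. exists f. exists e. (~M(g,g) | ~M(a,a) | ~P(f) & ~M(e,e))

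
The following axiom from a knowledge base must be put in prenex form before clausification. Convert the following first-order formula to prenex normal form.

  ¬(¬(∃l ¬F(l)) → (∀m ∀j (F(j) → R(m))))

∀l ∃m ∃j (F(l) ∧ F(j) ∧ ¬R(m))

First replace A → B with ¬A ∨ B.
  ¬(¬¬(∃l ¬F(l)) ∨ (∀m ∀j (¬F(j) ∨ R(m))))
Push ¬ through the quantifiers and connectives to reach negation normal form:
  (∀l F(l)) ∧ (∃m ∃j (F(j) ∧ ¬R(m)))
All bound variables are already distinct, so no renaming is needed.
Extract every quantifier outward, since the variables are now distinct and don't occur free across branches:
  ∀l ∃m ∃j (F(l) ∧ F(j) ∧ ¬R(m))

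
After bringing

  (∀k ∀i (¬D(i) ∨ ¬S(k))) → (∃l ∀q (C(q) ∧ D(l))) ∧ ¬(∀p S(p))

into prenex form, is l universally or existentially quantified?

First replace A → B with ¬A ∨ B.
  ¬(∀k ∀i (¬D(i) ∨ ¬S(k))) ∨ (∃l ∀q (C(q) ∧ D(l))) ∧ ¬(∀p S(p))
Drive negations inward (¬∀x A ≡ ∃x ¬A, ¬∃x A ≡ ∀x ¬A, De Morgan for ∧/∨):
  (∃k ∃i (D(i) ∧ S(k))) ∨ (∃l ∀q (C(q) ∧ D(l))) ∧ (∃p ¬S(p))
Finally move all quantifiers to the prefix:
  ∃k ∃i ∃l ∀q ∃p (D(i) ∧ S(k) ∨ C(q) ∧ D(l) ∧ ¬S(p))
The quantifier ∃l sits under an even number of negations (counting the antecedent side of each →), so it remains existential.

existential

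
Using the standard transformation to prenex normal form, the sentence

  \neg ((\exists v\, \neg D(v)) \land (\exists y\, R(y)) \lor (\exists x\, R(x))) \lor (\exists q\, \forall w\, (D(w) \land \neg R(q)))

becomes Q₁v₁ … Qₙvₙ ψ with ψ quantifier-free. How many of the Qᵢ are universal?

4

Drive negations inward (¬∀x A ≡ ∃x ¬A, ¬∃x A ≡ ∀x ¬A, De Morgan for ∧/∨):
  ((\forall v\, D(v)) \lor (\forall y\, \neg R(y))) \land (\forall x\, \neg R(x)) \lor (\exists q\, \forall w\, (D(w) \land \neg R(q)))
Pull the quantifiers to the front (each side's bound variable is not free in the other side):
  \forall v\, \forall y\, \forall x\, \exists q\, \forall w\, ((D(v) \lor \neg R(y)) \land \neg R(x) \lor D(w) \land \neg R(q))
The prefix is \forall v \forall y \forall x \exists q \forall w: 4 universal, 1 existential.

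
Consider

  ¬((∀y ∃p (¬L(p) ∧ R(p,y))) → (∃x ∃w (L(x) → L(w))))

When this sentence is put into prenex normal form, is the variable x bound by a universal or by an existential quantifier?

universal

First replace A → B with ¬A ∨ B.
  ¬(¬(∀y ∃p (¬L(p) ∧ R(p,y))) ∨ (∃x ∃w (¬L(x) ∨ L(w))))
Push ¬ through the quantifiers and connectives to reach negation normal form:
  (∀y ∃p (¬L(p) ∧ R(p,y))) ∧ (∀x ∀w (L(x) ∧ ¬L(w)))
Extract every quantifier outward, since the variables are now distinct and don't occur free across branches:
  ∀y ∃p ∀x ∀w (¬L(p) ∧ R(p,y) ∧ L(x) ∧ ¬L(w))
The quantifier ∃x sits under an odd number of negations (counting the antecedent side of each →), so it flips to ∀x.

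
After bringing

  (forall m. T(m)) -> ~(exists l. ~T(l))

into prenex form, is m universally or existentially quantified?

existential

First replace A → B with ¬A ∨ B.
  ~(forall m. T(m)) | ~(exists l. ~T(l))
Push ¬ through the quantifiers and connectives to reach negation normal form:
  (exists m. ~T(m)) | (forall l. T(l))
Finally move all quantifiers to the prefix:
  exists m. forall l. (~T(m) | T(l))
The quantifier forall m sits under an odd number of negations (counting the antecedent side of each →), so it flips to exists m.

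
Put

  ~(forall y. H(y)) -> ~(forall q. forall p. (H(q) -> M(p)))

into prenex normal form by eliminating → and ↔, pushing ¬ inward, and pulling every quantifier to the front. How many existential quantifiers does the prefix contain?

2

Rewrite implications/biconditionals: A → B as ¬A ∨ B.
  ~~(forall y. H(y)) | ~(forall q. forall p. (~H(q) | M(p)))
Move each ¬ inward, flipping quantifiers it crosses:
  (forall y. H(y)) | (exists q. exists p. (H(q) & ~M(p)))
Extract every quantifier outward, since the variables are now distinct and don't occur free across branches:
  forall y. exists q. exists p. (H(y) | H(q) & ~M(p))
The prefix is forall y exists q exists p: 1 universal, 2 existential.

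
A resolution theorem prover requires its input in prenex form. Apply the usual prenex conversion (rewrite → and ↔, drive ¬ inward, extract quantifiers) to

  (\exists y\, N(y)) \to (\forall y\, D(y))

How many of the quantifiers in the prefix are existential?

Eliminate → and ↔ using ¬ and ∨.
  \neg (\exists y\, N(y)) \lor (\forall y\, D(y))
Push ¬ through the quantifiers and connectives to reach negation normal form:
  (\forall y\, \neg N(y)) \lor (\forall y\, D(y))
Standardize variables apart so no two quantifiers bind the same name: y↦z1.
  (\forall y\, \neg N(y)) \lor (\forall z1\, D(z1))
Pull the quantifiers to the front (each side's bound variable is not free in the other side):
  \forall y\, \forall z1\, (\neg N(y) \lor D(z1))
The prefix is \forall y \forall z1: 2 universal, 0 existential.

0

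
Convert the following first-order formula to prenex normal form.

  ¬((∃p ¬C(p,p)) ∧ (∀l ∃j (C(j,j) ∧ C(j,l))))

Drive negations inward (¬∀x A ≡ ∃x ¬A, ¬∃x A ≡ ∀x ¬A, De Morgan for ∧/∨):
  (∀p C(p,p)) ∨ (∃l ∀j (¬C(j,j) ∨ ¬C(j,l)))
All bound variables are already distinct, so no renaming is needed.
Pull the quantifiers to the front (each side's bound variable is not free in the other side):
  ∀p ∃l ∀j (C(p,p) ∨ ¬C(j,j) ∨ ¬C(j,l))

∀p ∃l ∀j (C(p,p) ∨ ¬C(j,j) ∨ ¬C(j,l))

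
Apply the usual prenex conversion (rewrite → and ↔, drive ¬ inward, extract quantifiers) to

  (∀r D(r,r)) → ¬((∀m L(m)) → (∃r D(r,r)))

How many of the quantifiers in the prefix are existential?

First replace A → B with ¬A ∨ B.
  ¬(∀r D(r,r)) ∨ ¬(¬(∀m L(m)) ∨ (∃r D(r,r)))
Push ¬ through the quantifiers and connectives to reach negation normal form:
  (∃r ¬D(r,r)) ∨ (∀m L(m)) ∧ (∀r ¬D(r,r))
Give each quantifier a distinct variable: r↦q.
  (∃r ¬D(r,r)) ∨ (∀m L(m)) ∧ (∀q ¬D(q,q))
Pull the quantifiers to the front (each side's bound variable is not free in the other side):
  ∃r ∀m ∀q (¬D(r,r) ∨ L(m) ∧ ¬D(q,q))
The prefix is ∃r ∀m ∀q: 2 universal, 1 existential.

1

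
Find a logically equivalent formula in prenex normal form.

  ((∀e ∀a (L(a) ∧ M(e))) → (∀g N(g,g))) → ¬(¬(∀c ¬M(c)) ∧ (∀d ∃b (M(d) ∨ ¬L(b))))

∀e ∀a ∃g ∀c ∃d ∀b (L(a) ∧ M(e) ∧ ¬N(g,g) ∨ ¬M(c) ∨ ¬M(d) ∧ L(b))

Rewrite implications/biconditionals: A → B as ¬A ∨ B.
  ¬(¬(∀e ∀a (L(a) ∧ M(e))) ∨ (∀g N(g,g))) ∨ ¬(¬(∀c ¬M(c)) ∧ (∀d ∃b (M(d) ∨ ¬L(b))))
Push ¬ through the quantifiers and connectives to reach negation normal form:
  (∀e ∀a (L(a) ∧ M(e))) ∧ (∃g ¬N(g,g)) ∨ (∀c ¬M(c)) ∨ (∃d ∀b (¬M(d) ∧ L(b)))
All bound variables are already distinct, so no renaming is needed.
Extract every quantifier outward, since the variables are now distinct and don't occur free across branches:
  ∀e ∀a ∃g ∀c ∃d ∀b (L(a) ∧ M(e) ∧ ¬N(g,g) ∨ ¬M(c) ∨ ¬M(d) ∧ L(b))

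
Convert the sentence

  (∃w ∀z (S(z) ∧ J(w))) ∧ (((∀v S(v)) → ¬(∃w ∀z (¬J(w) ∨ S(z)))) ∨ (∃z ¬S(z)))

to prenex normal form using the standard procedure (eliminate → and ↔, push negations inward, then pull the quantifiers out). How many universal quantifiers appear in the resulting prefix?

2

First replace A → B with ¬A ∨ B.
  (∃w ∀z (S(z) ∧ J(w))) ∧ (¬(∀v S(v)) ∨ ¬(∃w ∀z (¬J(w) ∨ S(z))) ∨ (∃z ¬S(z)))
Move each ¬ inward, flipping quantifiers it crosses:
  (∃w ∀z (S(z) ∧ J(w))) ∧ ((∃v ¬S(v)) ∨ (∀w ∃z (J(w) ∧ ¬S(z))) ∨ (∃z ¬S(z)))
Standardize variables apart so no two quantifiers bind the same name: w↦w1, z↦q, z↦y1.
  (∃w ∀z (S(z) ∧ J(w))) ∧ ((∃v ¬S(v)) ∨ (∀w1 ∃q (J(w1) ∧ ¬S(q))) ∨ (∃y1 ¬S(y1)))
Extract every quantifier outward, since the variables are now distinct and don't occur free across branches:
  ∃w ∀z ∃v ∀w1 ∃q ∃y1 (S(z) ∧ J(w) ∧ (¬S(v) ∨ J(w1) ∧ ¬S(q) ∨ ¬S(y1)))
The prefix is ∃w ∀z ∃v ∀w1 ∃q ∃y1: 2 universal, 4 existential.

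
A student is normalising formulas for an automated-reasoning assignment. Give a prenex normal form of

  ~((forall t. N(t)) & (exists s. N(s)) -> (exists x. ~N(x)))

First replace A → B with ¬A ∨ B.
  ~(~((forall t. N(t)) & (exists s. N(s))) | (exists x. ~N(x)))
Push ¬ through the quantifiers and connectives to reach negation normal form:
  (forall t. N(t)) & (exists s. N(s)) & (forall x. N(x))
Pull the quantifiers to the front (each side's bound variable is not free in the other side):
  forall t. exists s. forall x. (N(t) & N(s) & N(x))

forall t. exists s. forall x. (N(t) & N(s) & N(x))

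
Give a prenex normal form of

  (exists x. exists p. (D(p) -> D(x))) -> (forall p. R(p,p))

forall x. forall p. forall y1. (D(p) & ~D(x) | R(y1,y1))

Eliminate → and ↔ using ¬ and ∨.
  ~(exists x. exists p. (~D(p) | D(x))) | (forall p. R(p,p))
Drive negations inward (¬∀x A ≡ ∃x ¬A, ¬∃x A ≡ ∀x ¬A, De Morgan for ∧/∨):
  (forall x. forall p. (D(p) & ~D(x))) | (forall p. R(p,p))
Give each quantifier a distinct variable: p↦y1.
  (forall x. forall p. (D(p) & ~D(x))) | (forall y1. R(y1,y1))
Finally move all quantifiers to the prefix:
  forall x. forall p. forall y1. (D(p) & ~D(x) | R(y1,y1))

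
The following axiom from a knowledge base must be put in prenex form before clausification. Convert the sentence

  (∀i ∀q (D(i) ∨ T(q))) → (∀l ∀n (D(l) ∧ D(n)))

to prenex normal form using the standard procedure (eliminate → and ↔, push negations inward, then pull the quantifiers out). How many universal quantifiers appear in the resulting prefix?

Eliminate → and ↔ using ¬ and ∨.
  ¬(∀i ∀q (D(i) ∨ T(q))) ∨ (∀l ∀n (D(l) ∧ D(n)))
Move each ¬ inward, flipping quantifiers it crosses:
  (∃i ∃q (¬D(i) ∧ ¬T(q))) ∨ (∀l ∀n (D(l) ∧ D(n)))
All bound variables are already distinct, so no renaming is needed.
Extract every quantifier outward, since the variables are now distinct and don't occur free across branches:
  ∃i ∃q ∀l ∀n (¬D(i) ∧ ¬T(q) ∨ D(l) ∧ D(n))
The prefix is ∃i ∃q ∀l ∀n: 2 universal, 2 existential.

2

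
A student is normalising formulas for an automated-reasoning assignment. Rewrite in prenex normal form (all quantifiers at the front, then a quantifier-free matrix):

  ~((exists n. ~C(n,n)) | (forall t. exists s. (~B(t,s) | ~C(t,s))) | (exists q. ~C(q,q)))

Move each ¬ inward, flipping quantifiers it crosses:
  (forall n. C(n,n)) & (exists t. forall s. (B(t,s) & C(t,s))) & (forall q. C(q,q))
Pull the quantifiers to the front (each side's bound variable is not free in the other side):
  forall n. exists t. forall s. forall q. (C(n,n) & B(t,s) & C(t,s) & C(q,q))

forall n. exists t. forall s. forall q. (C(n,n) & B(t,s) & C(t,s) & C(q,q))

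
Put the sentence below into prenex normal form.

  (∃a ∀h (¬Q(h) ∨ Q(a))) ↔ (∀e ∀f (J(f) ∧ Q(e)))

Eliminate → and ↔ using ¬ and ∨; A ↔ B as (¬A ∨ B) ∧ (¬B ∨ A).
  (¬(∃a ∀h (¬Q(h) ∨ Q(a))) ∨ (∀e ∀f (J(f) ∧ Q(e)))) ∧ (¬(∀e ∀f (J(f) ∧ Q(e))) ∨ (∃a ∀h (¬Q(h) ∨ Q(a))))
Push ¬ through the quantifiers and connectives to reach negation normal form:
  ((∀a ∃h (Q(h) ∧ ¬Q(a))) ∨ (∀e ∀f (J(f) ∧ Q(e)))) ∧ ((∃e ∃f (¬J(f) ∨ ¬Q(e))) ∨ (∃a ∀h (¬Q(h) ∨ Q(a))))
Give each quantifier a distinct variable: e↦x1, f↦w1, a↦u1, h↦y.
  ((∀a ∃h (Q(h) ∧ ¬Q(a))) ∨ (∀e ∀f (J(f) ∧ Q(e)))) ∧ ((∃x1 ∃w1 (¬J(w1) ∨ ¬Q(x1))) ∨ (∃u1 ∀y (¬Q(y) ∨ Q(u1))))
Pull the quantifiers to the front (each side's bound variable is not free in the other side):
  ∀a ∃h ∀e ∀f ∃x1 ∃w1 ∃u1 ∀y ((Q(h) ∧ ¬Q(a) ∨ J(f) ∧ Q(e)) ∧ (¬J(w1) ∨ ¬Q(x1) ∨ ¬Q(y) ∨ Q(u1)))

∀a ∃h ∀e ∀f ∃x1 ∃w1 ∃u1 ∀y ((Q(h) ∧ ¬Q(a) ∨ J(f) ∧ Q(e)) ∧ (¬J(w1) ∨ ¬Q(x1) ∨ ¬Q(y) ∨ Q(u1)))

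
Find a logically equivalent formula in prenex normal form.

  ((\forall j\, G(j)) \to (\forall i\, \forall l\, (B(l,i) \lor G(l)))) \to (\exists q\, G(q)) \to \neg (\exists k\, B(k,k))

First replace A → B with ¬A ∨ B.
  \neg (\neg (\forall j\, G(j)) \lor (\forall i\, \forall l\, (B(l,i) \lor G(l)))) \lor \neg (\exists q\, G(q)) \lor \neg (\exists k\, B(k,k))
Drive negations inward (¬∀x A ≡ ∃x ¬A, ¬∃x A ≡ ∀x ¬A, De Morgan for ∧/∨):
  (\forall j\, G(j)) \land (\exists i\, \exists l\, (\neg B(l,i) \land \neg G(l))) \lor (\forall q\, \neg G(q)) \lor (\forall k\, \neg B(k,k))
All bound variables are already distinct, so no renaming is needed.
Extract every quantifier outward, since the variables are now distinct and don't occur free across branches:
  \forall j\, \exists i\, \exists l\, \forall q\, \forall k\, (G(j) \land \neg B(l,i) \land \neg G(l) \lor \neg G(q) \lor \neg B(k,k))

\forall j\, \exists i\, \exists l\, \forall q\, \forall k\, (G(j) \land \neg B(l,i) \land \neg G(l) \lor \neg G(q) \lor \neg B(k,k))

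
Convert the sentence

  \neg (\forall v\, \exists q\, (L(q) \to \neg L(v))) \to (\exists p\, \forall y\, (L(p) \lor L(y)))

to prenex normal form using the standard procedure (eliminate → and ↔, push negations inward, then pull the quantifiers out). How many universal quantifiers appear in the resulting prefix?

First replace A → B with ¬A ∨ B.
  \neg \neg (\forall v\, \exists q\, (\neg L(q) \lor \neg L(v))) \lor (\exists p\, \forall y\, (L(p) \lor L(y)))
Push ¬ through the quantifiers and connectives to reach negation normal form:
  (\forall v\, \exists q\, (\neg L(q) \lor \neg L(v))) \lor (\exists p\, \forall y\, (L(p) \lor L(y)))
All bound variables are already distinct, so no renaming is needed.
Finally move all quantifiers to the prefix:
  \forall v\, \exists q\, \exists p\, \forall y\, (\neg L(q) \lor \neg L(v) \lor L(p) \lor L(y))
The prefix is \forall v \exists q \exists p \forall y: 2 universal, 2 existential.

2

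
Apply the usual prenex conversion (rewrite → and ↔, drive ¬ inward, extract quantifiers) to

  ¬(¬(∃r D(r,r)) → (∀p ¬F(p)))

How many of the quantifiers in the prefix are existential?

Rewrite implications/biconditionals: A → B as ¬A ∨ B.
  ¬(¬¬(∃r D(r,r)) ∨ (∀p ¬F(p)))
Push ¬ through the quantifiers and connectives to reach negation normal form:
  (∀r ¬D(r,r)) ∧ (∃p F(p))
Extract every quantifier outward, since the variables are now distinct and don't occur free across branches:
  ∀r ∃p (¬D(r,r) ∧ F(p))
The prefix is ∀r ∃p: 1 universal, 1 existential.

1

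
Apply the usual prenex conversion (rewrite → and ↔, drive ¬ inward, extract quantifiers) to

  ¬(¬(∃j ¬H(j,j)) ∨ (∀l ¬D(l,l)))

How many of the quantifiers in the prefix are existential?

2

Push ¬ through the quantifiers and connectives to reach negation normal form:
  (∃j ¬H(j,j)) ∧ (∃l D(l,l))
All bound variables are already distinct, so no renaming is needed.
Finally move all quantifiers to the prefix:
  ∃j ∃l (¬H(j,j) ∧ D(l,l))
The prefix is ∃j ∃l: 0 universal, 2 existential.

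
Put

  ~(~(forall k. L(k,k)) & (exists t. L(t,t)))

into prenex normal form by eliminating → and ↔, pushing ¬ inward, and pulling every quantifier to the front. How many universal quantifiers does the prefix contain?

Move each ¬ inward, flipping quantifiers it crosses:
  (forall k. L(k,k)) | (forall t. ~L(t,t))
Extract every quantifier outward, since the variables are now distinct and don't occur free across branches:
  forall k. forall t. (L(k,k) | ~L(t,t))
The prefix is forall k forall t: 2 universal, 0 existential.

2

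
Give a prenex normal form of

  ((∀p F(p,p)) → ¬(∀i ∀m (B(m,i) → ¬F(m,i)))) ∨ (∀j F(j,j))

∃p ∃i ∃m ∀j (¬F(p,p) ∨ B(m,i) ∧ F(m,i) ∨ F(j,j))

First replace A → B with ¬A ∨ B.
  ¬(∀p F(p,p)) ∨ ¬(∀i ∀m (¬B(m,i) ∨ ¬F(m,i))) ∨ (∀j F(j,j))
Push ¬ through the quantifiers and connectives to reach negation normal form:
  (∃p ¬F(p,p)) ∨ (∃i ∃m (B(m,i) ∧ F(m,i))) ∨ (∀j F(j,j))
Pull the quantifiers to the front (each side's bound variable is not free in the other side):
  ∃p ∃i ∃m ∀j (¬F(p,p) ∨ B(m,i) ∧ F(m,i) ∨ F(j,j))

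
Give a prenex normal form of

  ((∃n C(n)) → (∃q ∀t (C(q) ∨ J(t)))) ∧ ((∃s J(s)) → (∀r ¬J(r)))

∀n ∃q ∀t ∀s ∀r ((¬C(n) ∨ C(q) ∨ J(t)) ∧ (¬J(s) ∨ ¬J(r)))

Eliminate → and ↔ using ¬ and ∨.
  (¬(∃n C(n)) ∨ (∃q ∀t (C(q) ∨ J(t)))) ∧ (¬(∃s J(s)) ∨ (∀r ¬J(r)))
Push ¬ through the quantifiers and connectives to reach negation normal form:
  ((∀n ¬C(n)) ∨ (∃q ∀t (C(q) ∨ J(t)))) ∧ ((∀s ¬J(s)) ∨ (∀r ¬J(r)))
Extract every quantifier outward, since the variables are now distinct and don't occur free across branches:
  ∀n ∃q ∀t ∀s ∀r ((¬C(n) ∨ C(q) ∨ J(t)) ∧ (¬J(s) ∨ ¬J(r)))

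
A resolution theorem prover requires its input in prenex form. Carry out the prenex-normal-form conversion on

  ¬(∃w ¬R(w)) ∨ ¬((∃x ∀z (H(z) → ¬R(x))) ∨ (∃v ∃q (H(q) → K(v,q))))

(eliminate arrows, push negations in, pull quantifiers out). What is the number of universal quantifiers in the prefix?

First replace A → B with ¬A ∨ B.
  ¬(∃w ¬R(w)) ∨ ¬((∃x ∀z (¬H(z) ∨ ¬R(x))) ∨ (∃v ∃q (¬H(q) ∨ K(v,q))))
Push ¬ through the quantifiers and connectives to reach negation normal form:
  (∀w R(w)) ∨ (∀x ∃z (H(z) ∧ R(x))) ∧ (∀v ∀q (H(q) ∧ ¬K(v,q)))
All bound variables are already distinct, so no renaming is needed.
Finally move all quantifiers to the prefix:
  ∀w ∀x ∃z ∀v ∀q (R(w) ∨ H(z) ∧ R(x) ∧ H(q) ∧ ¬K(v,q))
The prefix is ∀w ∀x ∃z ∀v ∀q: 4 universal, 1 existential.

4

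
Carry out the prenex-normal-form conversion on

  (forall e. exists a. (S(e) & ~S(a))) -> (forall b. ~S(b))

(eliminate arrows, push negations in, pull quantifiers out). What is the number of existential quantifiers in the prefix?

Eliminate → and ↔ using ¬ and ∨.
  ~(forall e. exists a. (S(e) & ~S(a))) | (forall b. ~S(b))
Push ¬ through the quantifiers and connectives to reach negation normal form:
  (exists e. forall a. (~S(e) | S(a))) | (forall b. ~S(b))
All bound variables are already distinct, so no renaming is needed.
Extract every quantifier outward, since the variables are now distinct and don't occur free across branches:
  exists e. forall a. forall b. (~S(e) | S(a) | ~S(b))
The prefix is exists e forall a forall b: 2 universal, 1 existential.

1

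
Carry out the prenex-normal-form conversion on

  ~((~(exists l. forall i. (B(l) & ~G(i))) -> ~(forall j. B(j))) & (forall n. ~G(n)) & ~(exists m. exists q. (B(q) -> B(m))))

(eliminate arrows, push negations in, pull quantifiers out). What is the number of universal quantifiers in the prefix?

Eliminate → and ↔ using ¬ and ∨.
  ~((~~(exists l. forall i. (B(l) & ~G(i))) | ~(forall j. B(j))) & (forall n. ~G(n)) & ~(exists m. exists q. (~B(q) | B(m))))
Move each ¬ inward, flipping quantifiers it crosses:
  (forall l. exists i. (~B(l) | G(i))) & (forall j. B(j)) | (exists n. G(n)) | (exists m. exists q. (~B(q) | B(m)))
Pull the quantifiers to the front (each side's bound variable is not free in the other side):
  forall l. exists i. forall j. exists n. exists m. exists q. ((~B(l) | G(i)) & B(j) | G(n) | ~B(q) | B(m))
The prefix is forall l exists i forall j exists n exists m exists q: 2 universal, 4 existential.

2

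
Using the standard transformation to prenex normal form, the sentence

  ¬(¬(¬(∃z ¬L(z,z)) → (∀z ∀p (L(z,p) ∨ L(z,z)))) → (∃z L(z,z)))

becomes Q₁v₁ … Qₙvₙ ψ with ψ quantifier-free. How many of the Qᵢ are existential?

First replace A → B with ¬A ∨ B.
  ¬(¬¬(¬¬(∃z ¬L(z,z)) ∨ (∀z ∀p (L(z,p) ∨ L(z,z)))) ∨ (∃z L(z,z)))
Drive negations inward (¬∀x A ≡ ∃x ¬A, ¬∃x A ≡ ∀x ¬A, De Morgan for ∧/∨):
  (∀z L(z,z)) ∧ (∃z ∃p (¬L(z,p) ∧ ¬L(z,z))) ∧ (∀z ¬L(z,z))
Rename bound variables to avoid capture: z↦w, z↦c.
  (∀z L(z,z)) ∧ (∃w ∃p (¬L(w,p) ∧ ¬L(w,w))) ∧ (∀c ¬L(c,c))
Finally move all quantifiers to the prefix:
  ∀z ∃w ∃p ∀c (L(z,z) ∧ ¬L(w,p) ∧ ¬L(w,w) ∧ ¬L(c,c))
The prefix is ∀z ∃w ∃p ∀c: 2 universal, 2 existential.

2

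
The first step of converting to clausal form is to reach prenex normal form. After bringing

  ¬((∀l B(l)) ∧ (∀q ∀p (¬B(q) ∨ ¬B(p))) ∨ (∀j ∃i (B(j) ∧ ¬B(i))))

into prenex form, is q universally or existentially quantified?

Push ¬ through the quantifiers and connectives to reach negation normal form:
  ((∃l ¬B(l)) ∨ (∃q ∃p (B(q) ∧ B(p)))) ∧ (∃j ∀i (¬B(j) ∨ B(i)))
Finally move all quantifiers to the prefix:
  ∃l ∃q ∃p ∃j ∀i ((¬B(l) ∨ B(q) ∧ B(p)) ∧ (¬B(j) ∨ B(i)))
The quantifier ∀q sits under an odd number of negations, so it flips to ∃q.

existential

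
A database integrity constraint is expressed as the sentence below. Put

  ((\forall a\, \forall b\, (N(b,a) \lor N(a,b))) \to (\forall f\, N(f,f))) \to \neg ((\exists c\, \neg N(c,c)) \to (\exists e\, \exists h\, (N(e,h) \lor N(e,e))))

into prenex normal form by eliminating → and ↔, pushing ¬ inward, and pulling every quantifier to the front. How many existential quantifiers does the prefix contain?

Rewrite implications/biconditionals: A → B as ¬A ∨ B.
  \neg (\neg (\forall a\, \forall b\, (N(b,a) \lor N(a,b))) \lor (\forall f\, N(f,f))) \lor \neg (\neg (\exists c\, \neg N(c,c)) \lor (\exists e\, \exists h\, (N(e,h) \lor N(e,e))))
Move each ¬ inward, flipping quantifiers it crosses:
  (\forall a\, \forall b\, (N(b,a) \lor N(a,b))) \land (\exists f\, \neg N(f,f)) \lor (\exists c\, \neg N(c,c)) \land (\forall e\, \forall h\, (\neg N(e,h) \land \neg N(e,e)))
All bound variables are already distinct, so no renaming is needed.
Extract every quantifier outward, since the variables are now distinct and don't occur free across branches:
  \forall a\, \forall b\, \exists f\, \exists c\, \forall e\, \forall h\, ((N(b,a) \lor N(a,b)) \land \neg N(f,f) \lor \neg N(c,c) \land \neg N(e,h) \land \neg N(e,e))
The prefix is \forall a \forall b \exists f \exists c \forall e \forall h: 4 universal, 2 existential.

2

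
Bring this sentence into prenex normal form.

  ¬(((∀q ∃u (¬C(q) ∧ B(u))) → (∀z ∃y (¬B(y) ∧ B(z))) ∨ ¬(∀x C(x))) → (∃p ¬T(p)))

∃q ∀u ∀z ∃y ∃x ∀p ((C(q) ∨ ¬B(u) ∨ ¬B(y) ∧ B(z) ∨ ¬C(x)) ∧ T(p))

First replace A → B with ¬A ∨ B.
  ¬(¬(¬(∀q ∃u (¬C(q) ∧ B(u))) ∨ (∀z ∃y (¬B(y) ∧ B(z))) ∨ ¬(∀x C(x))) ∨ (∃p ¬T(p)))
Move each ¬ inward, flipping quantifiers it crosses:
  ((∃q ∀u (C(q) ∨ ¬B(u))) ∨ (∀z ∃y (¬B(y) ∧ B(z))) ∨ (∃x ¬C(x))) ∧ (∀p T(p))
Finally move all quantifiers to the prefix:
  ∃q ∀u ∀z ∃y ∃x ∀p ((C(q) ∨ ¬B(u) ∨ ¬B(y) ∧ B(z) ∨ ¬C(x)) ∧ T(p))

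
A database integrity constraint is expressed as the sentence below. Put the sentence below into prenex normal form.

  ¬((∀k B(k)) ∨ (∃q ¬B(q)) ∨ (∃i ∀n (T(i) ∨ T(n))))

Move each ¬ inward, flipping quantifiers it crosses:
  (∃k ¬B(k)) ∧ (∀q B(q)) ∧ (∀i ∃n (¬T(i) ∧ ¬T(n)))
All bound variables are already distinct, so no renaming is needed.
Pull the quantifiers to the front (each side's bound variable is not free in the other side):
  ∃k ∀q ∀i ∃n (¬B(k) ∧ B(q) ∧ ¬T(i) ∧ ¬T(n))

∃k ∀q ∀i ∃n (¬B(k) ∧ B(q) ∧ ¬T(i) ∧ ¬T(n))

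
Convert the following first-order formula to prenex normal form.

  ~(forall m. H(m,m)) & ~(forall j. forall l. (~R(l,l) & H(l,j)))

exists m. exists j. exists l. (~H(m,m) & (R(l,l) | ~H(l,j)))

Move each ¬ inward, flipping quantifiers it crosses:
  (exists m. ~H(m,m)) & (exists j. exists l. (R(l,l) | ~H(l,j)))
All bound variables are already distinct, so no renaming is needed.
Extract every quantifier outward, since the variables are now distinct and don't occur free across branches:
  exists m. exists j. exists l. (~H(m,m) & (R(l,l) | ~H(l,j)))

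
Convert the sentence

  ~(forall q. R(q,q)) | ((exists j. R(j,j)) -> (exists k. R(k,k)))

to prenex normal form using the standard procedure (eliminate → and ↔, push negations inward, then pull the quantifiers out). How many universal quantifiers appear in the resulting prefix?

Eliminate → and ↔ using ¬ and ∨.
  ~(forall q. R(q,q)) | ~(exists j. R(j,j)) | (exists k. R(k,k))
Push ¬ through the quantifiers and connectives to reach negation normal form:
  (exists q. ~R(q,q)) | (forall j. ~R(j,j)) | (exists k. R(k,k))
All bound variables are already distinct, so no renaming is needed.
Pull the quantifiers to the front (each side's bound variable is not free in the other side):
  exists q. forall j. exists k. (~R(q,q) | ~R(j,j) | R(k,k))
The prefix is exists q forall j exists k: 1 universal, 2 existential.

1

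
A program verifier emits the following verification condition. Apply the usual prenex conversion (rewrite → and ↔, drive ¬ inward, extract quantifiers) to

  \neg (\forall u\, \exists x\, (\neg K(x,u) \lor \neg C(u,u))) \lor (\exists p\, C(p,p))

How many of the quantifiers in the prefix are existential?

2

Push ¬ through the quantifiers and connectives to reach negation normal form:
  (\exists u\, \forall x\, (K(x,u) \land C(u,u))) \lor (\exists p\, C(p,p))
All bound variables are already distinct, so no renaming is needed.
Extract every quantifier outward, since the variables are now distinct and don't occur free across branches:
  \exists u\, \forall x\, \exists p\, (K(x,u) \land C(u,u) \lor C(p,p))
The prefix is \exists u \forall x \exists p: 1 universal, 2 existential.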